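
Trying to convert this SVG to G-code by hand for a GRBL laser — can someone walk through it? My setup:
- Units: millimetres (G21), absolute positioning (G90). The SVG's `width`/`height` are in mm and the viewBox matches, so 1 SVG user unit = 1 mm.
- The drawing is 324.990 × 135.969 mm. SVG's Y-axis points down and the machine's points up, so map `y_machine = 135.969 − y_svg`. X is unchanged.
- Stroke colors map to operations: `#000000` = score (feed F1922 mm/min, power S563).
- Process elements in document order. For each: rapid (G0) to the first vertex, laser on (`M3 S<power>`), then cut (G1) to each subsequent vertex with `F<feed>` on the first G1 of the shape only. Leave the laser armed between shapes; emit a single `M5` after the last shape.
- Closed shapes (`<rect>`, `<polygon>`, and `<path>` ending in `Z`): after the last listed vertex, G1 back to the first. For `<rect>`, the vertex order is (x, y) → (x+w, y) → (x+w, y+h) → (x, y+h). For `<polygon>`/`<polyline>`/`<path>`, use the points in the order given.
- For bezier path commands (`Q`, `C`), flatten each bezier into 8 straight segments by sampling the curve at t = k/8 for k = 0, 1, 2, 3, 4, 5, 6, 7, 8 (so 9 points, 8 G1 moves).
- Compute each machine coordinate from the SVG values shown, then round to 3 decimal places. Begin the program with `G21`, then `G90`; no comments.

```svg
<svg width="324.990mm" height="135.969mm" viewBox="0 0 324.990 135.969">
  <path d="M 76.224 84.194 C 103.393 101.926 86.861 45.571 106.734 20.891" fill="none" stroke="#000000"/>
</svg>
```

G21
G90
G0 X76.224 Y51.775
M3 S563
G1 X84.520 Y48.392 F1922
G1 X89.658 Y50.715
G1 X92.577 Y57.505
G1 X94.215 Y67.522
G1 X95.511 Y79.527
G1 X97.404 Y92.281
G1 X100.832 Y104.545
G1 X106.734 Y115.078
M5

viewBox `0 0 324.990 135.969` with mm width/height → 1 unit = 1 mm. Flip: y_m = 135.969 − y_svg.

**Shape 1** — `<path>` cubic bezier, stroke `#000000` → score (S563, F1922). Control points (SVG): P0=(76.224,84.194), P1=(103.393,101.926), P2=(86.861,45.571), P3=(106.734,20.891); sampled at t=k/8. Machine vertices: (76.224,51.775) → (84.520,48.392) → (89.658,50.715) → (92.577,57.505) → (94.215,67.522) → (95.511,79.527) → (97.404,92.281) → (100.832,104.545) → (106.734,115.078). Open path.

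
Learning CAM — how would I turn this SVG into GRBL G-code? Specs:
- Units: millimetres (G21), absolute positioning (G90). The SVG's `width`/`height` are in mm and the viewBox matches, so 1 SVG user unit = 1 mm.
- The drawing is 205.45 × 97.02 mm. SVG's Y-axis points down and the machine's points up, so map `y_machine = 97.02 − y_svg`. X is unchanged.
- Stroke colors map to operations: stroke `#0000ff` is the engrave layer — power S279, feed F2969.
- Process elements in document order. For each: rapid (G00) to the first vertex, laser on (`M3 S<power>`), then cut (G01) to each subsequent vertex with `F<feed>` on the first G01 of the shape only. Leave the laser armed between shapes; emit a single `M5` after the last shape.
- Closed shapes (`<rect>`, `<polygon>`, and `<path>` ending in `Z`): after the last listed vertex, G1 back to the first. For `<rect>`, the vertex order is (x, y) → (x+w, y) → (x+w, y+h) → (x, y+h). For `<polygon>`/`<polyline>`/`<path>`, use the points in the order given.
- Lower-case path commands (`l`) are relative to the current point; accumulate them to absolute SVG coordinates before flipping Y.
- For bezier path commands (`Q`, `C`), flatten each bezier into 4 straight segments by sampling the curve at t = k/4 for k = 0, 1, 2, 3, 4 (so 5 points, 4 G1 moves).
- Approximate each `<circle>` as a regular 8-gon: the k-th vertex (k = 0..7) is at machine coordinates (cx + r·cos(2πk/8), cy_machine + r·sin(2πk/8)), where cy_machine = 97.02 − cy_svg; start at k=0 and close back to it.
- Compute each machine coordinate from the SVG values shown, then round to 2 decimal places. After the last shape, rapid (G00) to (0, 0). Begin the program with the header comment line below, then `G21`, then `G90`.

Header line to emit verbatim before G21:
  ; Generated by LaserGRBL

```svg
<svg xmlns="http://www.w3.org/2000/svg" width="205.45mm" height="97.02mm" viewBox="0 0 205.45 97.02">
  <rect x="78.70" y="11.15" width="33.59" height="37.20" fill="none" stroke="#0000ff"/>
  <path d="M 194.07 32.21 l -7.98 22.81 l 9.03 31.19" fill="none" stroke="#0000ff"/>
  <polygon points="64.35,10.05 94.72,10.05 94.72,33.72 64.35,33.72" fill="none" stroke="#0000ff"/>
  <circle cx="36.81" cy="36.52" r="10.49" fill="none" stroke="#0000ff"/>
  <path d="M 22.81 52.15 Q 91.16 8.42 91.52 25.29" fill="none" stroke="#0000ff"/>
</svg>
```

viewBox `0 0 205.45 97.02` with mm width/height → 1 unit = 1 mm. Flip: y_m = 97.02 − y_svg.

**Shape 1** — `<rect>` rectangle, stroke `#0000ff` → engrave (S279, F2969). Machine vertices: (78.70,85.87) → (112.29,85.87) → (112.29,48.67) → (78.70,48.67) → (78.70,85.87). Closed: final G1 returns to the first vertex.

**Shape 2** — `<path>` open polyline, stroke `#0000ff` → engrave (S279, F2969). Machine vertices: (194.07,64.81) → (186.09,42.00) → (195.12,10.81). Open path.

**Shape 3** — `<polygon>` rectangle, stroke `#0000ff` → engrave (S279, F2969). Machine vertices: (64.35,86.97) → (94.72,86.97) → (94.72,63.30) → (64.35,63.30) → (64.35,86.97). Closed: final G1 returns to the first vertex.

**Shape 4** — `<circle>` circle, stroke `#0000ff` → engrave (S279, F2969). Machine vertices: (47.30,60.50) → (44.23,67.92) → (36.81,70.99) → (29.39,67.92) → (26.32,60.50) → (29.39,53.08) → (36.81,50.01) → (44.23,53.08) → (47.30,60.50). Closed: final G1 returns to the first vertex.

**Shape 5** — `<path>` quadratic bezier, stroke `#0000ff` → engrave (S279, F2969). Control points (SVG): P0=(22.81,52.15), P1=(91.16,8.42), P2=(91.52,25.29); sampled at t=k/4. Machine vertices: (22.81,44.87) → (52.74,62.95) → (74.16,73.45) → (87.09,76.38) → (91.52,71.73). Open path.

; Generated by LaserGRBL
G21
G90
G00 X78.70 Y85.87
M3 S279
G01 X112.29 Y85.87 F2969
G01 X112.29 Y48.67
G01 X78.70 Y48.67
G01 X78.70 Y85.87
G00 X194.07 Y64.81
M3 S279
G01 X186.09 Y42.00 F2969
G01 X195.12 Y10.81
G00 X64.35 Y86.97
M3 S279
G01 X94.72 Y86.97 F2969
G01 X94.72 Y63.30
G01 X64.35 Y63.30
G01 X64.35 Y86.97
G00 X47.30 Y60.50
M3 S279
G01 X44.23 Y67.92 F2969
G01 X36.81 Y70.99
G01 X29.39 Y67.92
G01 X26.32 Y60.50
G01 X29.39 Y53.08
G01 X36.81 Y50.01
G01 X44.23 Y53.08
G01 X47.30 Y60.50
G00 X22.81 Y44.87
M3 S279
G01 X52.74 Y62.95 F2969
G01 X74.16 Y73.45
G01 X87.09 Y76.38
G01 X91.52 Y71.73
M5
G00 X0.00 Y0.00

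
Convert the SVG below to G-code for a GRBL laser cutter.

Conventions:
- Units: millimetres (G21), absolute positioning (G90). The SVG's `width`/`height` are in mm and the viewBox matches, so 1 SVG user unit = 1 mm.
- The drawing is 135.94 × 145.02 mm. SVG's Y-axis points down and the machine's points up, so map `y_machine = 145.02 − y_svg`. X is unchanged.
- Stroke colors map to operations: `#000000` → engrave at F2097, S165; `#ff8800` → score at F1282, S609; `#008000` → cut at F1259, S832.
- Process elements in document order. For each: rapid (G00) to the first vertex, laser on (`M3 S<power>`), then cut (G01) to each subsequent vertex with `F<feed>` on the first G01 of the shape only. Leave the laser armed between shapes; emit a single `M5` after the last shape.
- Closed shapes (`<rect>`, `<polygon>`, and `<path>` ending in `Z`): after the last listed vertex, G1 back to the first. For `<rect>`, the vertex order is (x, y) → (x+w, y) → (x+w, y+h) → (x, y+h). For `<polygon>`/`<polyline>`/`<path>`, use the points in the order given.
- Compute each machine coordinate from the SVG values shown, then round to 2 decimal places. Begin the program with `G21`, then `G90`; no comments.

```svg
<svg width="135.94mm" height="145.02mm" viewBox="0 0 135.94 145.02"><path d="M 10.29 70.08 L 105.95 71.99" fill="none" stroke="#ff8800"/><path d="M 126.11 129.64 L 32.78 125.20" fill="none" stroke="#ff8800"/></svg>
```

1 u = 1 mm; y_m = 145.02 − y.

[1] `<path>` line segment, #ff8800→score S609 F1282: (10.29,74.94) → (105.95,73.03)

[2] `<path>` line segment, #ff8800→score S609 F1282: (126.11,15.38) → (32.78,19.82)

G21
G90
G00 X10.29 Y74.94
M3 S609
G01 X105.95 Y73.03 F1282
G00 X126.11 Y15.38
M3 S609
G01 X32.78 Y19.82 F1282
M5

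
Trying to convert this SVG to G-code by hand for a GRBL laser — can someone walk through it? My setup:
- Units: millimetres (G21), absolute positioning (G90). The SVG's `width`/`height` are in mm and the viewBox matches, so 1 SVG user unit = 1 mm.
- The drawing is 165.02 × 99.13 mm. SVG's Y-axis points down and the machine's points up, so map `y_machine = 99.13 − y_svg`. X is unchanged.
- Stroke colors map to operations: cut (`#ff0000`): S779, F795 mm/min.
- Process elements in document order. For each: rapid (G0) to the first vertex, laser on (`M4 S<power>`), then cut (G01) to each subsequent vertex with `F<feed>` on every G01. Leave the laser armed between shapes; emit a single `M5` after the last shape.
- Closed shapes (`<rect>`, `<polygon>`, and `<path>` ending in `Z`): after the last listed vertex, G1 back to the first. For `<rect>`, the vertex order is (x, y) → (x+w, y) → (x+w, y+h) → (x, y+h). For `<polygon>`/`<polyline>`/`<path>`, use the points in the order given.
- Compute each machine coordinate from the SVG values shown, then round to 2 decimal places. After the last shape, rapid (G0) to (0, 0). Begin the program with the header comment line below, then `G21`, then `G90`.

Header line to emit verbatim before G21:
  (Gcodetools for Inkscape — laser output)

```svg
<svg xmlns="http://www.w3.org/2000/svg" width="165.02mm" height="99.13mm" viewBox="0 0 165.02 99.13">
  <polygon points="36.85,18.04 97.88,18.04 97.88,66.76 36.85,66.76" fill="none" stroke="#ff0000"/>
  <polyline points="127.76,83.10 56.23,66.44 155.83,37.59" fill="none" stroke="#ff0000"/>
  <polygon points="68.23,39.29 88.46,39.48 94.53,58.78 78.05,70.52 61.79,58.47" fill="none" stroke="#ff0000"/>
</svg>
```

Since the viewBox matches the mm dimensions, user units are millimetres directly. The only transform is the Y-flip y_m = 99.13 − y_svg.

Shape 1 is a rectangle drawn with `<polygon>`. Its stroke #ff0000 means cut at S779, F795. After flipping Y the toolpath is (36.85,81.09) → (97.88,81.09) → (97.88,32.37) → (36.85,32.37) → (36.85,81.09), returning to the start.

Shape 2 is a open polyline drawn with `<polyline>`. Its stroke #ff0000 means cut at S779, F795. After flipping Y the toolpath is (127.76,16.03) → (56.23,32.69) → (155.83,61.54).

Shape 3 is a regular polygon drawn with `<polygon>`. Its stroke #ff0000 means cut at S779, F795. After flipping Y the toolpath is (68.23,59.84) → (88.46,59.65) → (94.53,40.35) → (78.05,28.61) → (61.79,40.66) → (68.23,59.84), returning to the start.

(Gcodetools for Inkscape — laser output)
G21
G90
G0 X36.85 Y81.09
M4 S779
G01 X97.88 Y81.09 F795
G01 X97.88 Y32.37 F795
G01 X36.85 Y32.37 F795
G01 X36.85 Y81.09 F795
G0 X127.76 Y16.03
M4 S779
G01 X56.23 Y32.69 F795
G01 X155.83 Y61.54 F795
G0 X68.23 Y59.84
M4 S779
G01 X88.46 Y59.65 F795
G01 X94.53 Y40.35 F795
G01 X78.05 Y28.61 F795
G01 X61.79 Y40.66 F795
G01 X68.23 Y59.84 F795
M5
G0 X0.00 Y0.00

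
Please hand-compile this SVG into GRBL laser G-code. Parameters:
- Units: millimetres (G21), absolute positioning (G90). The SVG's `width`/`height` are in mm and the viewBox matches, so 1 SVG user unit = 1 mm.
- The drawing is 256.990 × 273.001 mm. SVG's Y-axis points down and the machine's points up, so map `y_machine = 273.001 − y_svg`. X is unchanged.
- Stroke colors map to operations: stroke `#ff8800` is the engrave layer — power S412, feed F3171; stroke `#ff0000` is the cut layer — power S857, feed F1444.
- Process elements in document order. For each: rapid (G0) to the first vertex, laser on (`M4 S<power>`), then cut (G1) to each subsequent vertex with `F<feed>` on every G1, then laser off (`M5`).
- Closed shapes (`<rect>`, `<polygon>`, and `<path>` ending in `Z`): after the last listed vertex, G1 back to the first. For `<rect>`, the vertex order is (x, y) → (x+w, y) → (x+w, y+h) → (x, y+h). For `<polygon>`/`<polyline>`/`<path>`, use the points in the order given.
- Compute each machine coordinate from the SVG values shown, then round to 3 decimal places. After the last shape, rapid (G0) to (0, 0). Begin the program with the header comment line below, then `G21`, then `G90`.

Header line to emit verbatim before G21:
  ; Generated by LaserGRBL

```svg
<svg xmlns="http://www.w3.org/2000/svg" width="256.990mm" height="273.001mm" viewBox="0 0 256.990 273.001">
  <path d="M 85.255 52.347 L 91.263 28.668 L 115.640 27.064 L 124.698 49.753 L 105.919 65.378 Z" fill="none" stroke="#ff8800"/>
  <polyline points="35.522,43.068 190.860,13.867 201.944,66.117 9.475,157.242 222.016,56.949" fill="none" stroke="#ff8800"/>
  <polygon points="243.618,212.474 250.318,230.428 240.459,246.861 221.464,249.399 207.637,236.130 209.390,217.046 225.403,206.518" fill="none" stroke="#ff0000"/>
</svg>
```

Since the viewBox matches the mm dimensions, user units are millimetres directly. The only transform is the Y-flip y_m = 273.001 − y_svg.

Shape 1 is a regular polygon drawn with `<path>`. Its stroke #ff8800 means engrave at S412, F3171. After flipping Y the toolpath is (85.255,220.654) → (91.263,244.333) → (115.640,245.937) → (124.698,223.248) → (105.919,207.623) → (85.255,220.654), returning to the start.

Shape 2 is a open polyline drawn with `<polyline>`. Its stroke #ff8800 means engrave at S412, F3171. After flipping Y the toolpath is (35.522,229.933) → (190.860,259.134) → (201.944,206.884) → (9.475,115.759) → (222.016,216.052).

Shape 3 is a regular polygon drawn with `<polygon>`. Its stroke #ff0000 means cut at S857, F1444. After flipping Y the toolpath is (243.618,60.527) → (250.318,42.573) → (240.459,26.140) → (221.464,23.602) → (207.637,36.871) → (209.390,55.955) → (225.403,66.483) → (243.618,60.527), returning to the start.

; Generated by LaserGRBL
G21
G90
G0 X85.255 Y220.654
M4 S412
G1 X91.263 Y244.333 F3171
G1 X115.640 Y245.937 F3171
G1 X124.698 Y223.248 F3171
G1 X105.919 Y207.623 F3171
G1 X85.255 Y220.654 F3171
M5
G0 X35.522 Y229.933
M4 S412
G1 X190.860 Y259.134 F3171
G1 X201.944 Y206.884 F3171
G1 X9.475 Y115.759 F3171
G1 X222.016 Y216.052 F3171
M5
G0 X243.618 Y60.527
M4 S857
G1 X250.318 Y42.573 F1444
G1 X240.459 Y26.140 F1444
G1 X221.464 Y23.602 F1444
G1 X207.637 Y36.871 F1444
G1 X209.390 Y55.955 F1444
G1 X225.403 Y66.483 F1444
G1 X243.618 Y60.527 F1444
M5
G0 X0.000 Y0.000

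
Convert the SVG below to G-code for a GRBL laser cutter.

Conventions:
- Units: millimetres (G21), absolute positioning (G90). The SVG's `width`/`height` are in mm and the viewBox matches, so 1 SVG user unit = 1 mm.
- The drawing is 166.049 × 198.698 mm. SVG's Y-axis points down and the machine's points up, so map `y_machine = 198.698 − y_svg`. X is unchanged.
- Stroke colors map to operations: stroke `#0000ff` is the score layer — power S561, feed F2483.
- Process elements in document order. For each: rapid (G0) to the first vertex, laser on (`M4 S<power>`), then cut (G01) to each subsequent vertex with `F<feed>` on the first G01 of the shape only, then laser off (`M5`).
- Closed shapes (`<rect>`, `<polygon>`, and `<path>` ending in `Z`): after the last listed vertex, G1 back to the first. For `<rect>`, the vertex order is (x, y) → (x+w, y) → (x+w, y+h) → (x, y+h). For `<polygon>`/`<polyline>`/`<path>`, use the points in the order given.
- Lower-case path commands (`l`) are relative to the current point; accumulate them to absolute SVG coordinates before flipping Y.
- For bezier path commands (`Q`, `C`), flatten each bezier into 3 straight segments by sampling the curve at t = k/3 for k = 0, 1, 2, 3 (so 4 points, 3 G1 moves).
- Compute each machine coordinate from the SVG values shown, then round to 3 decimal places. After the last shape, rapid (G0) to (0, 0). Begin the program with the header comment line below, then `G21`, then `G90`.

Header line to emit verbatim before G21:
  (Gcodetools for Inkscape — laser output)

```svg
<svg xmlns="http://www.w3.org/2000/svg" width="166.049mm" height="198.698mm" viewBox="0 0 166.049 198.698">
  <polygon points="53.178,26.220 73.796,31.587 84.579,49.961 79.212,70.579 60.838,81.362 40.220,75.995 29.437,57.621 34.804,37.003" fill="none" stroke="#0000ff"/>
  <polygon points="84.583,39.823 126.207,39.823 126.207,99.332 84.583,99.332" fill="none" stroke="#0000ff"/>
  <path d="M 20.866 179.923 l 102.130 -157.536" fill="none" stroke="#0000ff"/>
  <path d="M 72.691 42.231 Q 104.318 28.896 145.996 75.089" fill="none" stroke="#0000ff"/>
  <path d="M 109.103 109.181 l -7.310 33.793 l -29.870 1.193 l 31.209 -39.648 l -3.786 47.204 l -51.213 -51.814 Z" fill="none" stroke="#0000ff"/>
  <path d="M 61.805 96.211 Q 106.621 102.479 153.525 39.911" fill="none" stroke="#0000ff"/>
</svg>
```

1 u = 1 mm; y_m = 198.698 − y.

[1] `<polygon>` regular polygon, #0000ff→score S561 F2483: (53.178,172.478) → (73.796,167.111) → (84.579,148.737) → (79.212,128.119) → (60.838,117.336) → (40.220,122.703) → (29.437,141.077) → (34.804,161.695) → (53.178,172.478) (closed)

[2] `<polygon>` rectangle, #0000ff→score S561 F2483: (84.583,158.875) → (126.207,158.875) → (126.207,99.366) → (84.583,99.366) → (84.583,158.875) (closed)

[3] `<path>` line segment, #0000ff→score S561 F2483: (20.866,18.775) → (122.996,176.311)

[4] `<path>` quadratic bezier, #0000ff→score S561 F2483: (72.691,156.467) → (94.892,158.743) → (119.327,147.790) → (145.996,123.609)

[5] `<path>` closed polygon, #0000ff→score S561 F2483: (109.103,89.517) → (101.793,55.724) → (71.923,54.531) → (103.132,94.179) → (99.346,46.975) → (48.133,98.789) → (109.103,89.517) (closed)

[6] `<path>` quadratic bezier, #0000ff→score S561 F2483: (61.805,102.487) → (91.914,105.957) → (122.488,124.723) → (153.525,158.787)

(Gcodetools for Inkscape — laser output)
G21
G90
G0 X53.178 Y172.478
M4 S561
G01 X73.796 Y167.111 F2483
G01 X84.579 Y148.737
G01 X79.212 Y128.119
G01 X60.838 Y117.336
G01 X40.220 Y122.703
G01 X29.437 Y141.077
G01 X34.804 Y161.695
G01 X53.178 Y172.478
M5
G0 X84.583 Y158.875
M4 S561
G01 X126.207 Y158.875 F2483
G01 X126.207 Y99.366
G01 X84.583 Y99.366
G01 X84.583 Y158.875
M5
G0 X20.866 Y18.775
M4 S561
G01 X122.996 Y176.311 F2483
M5
G0 X72.691 Y156.467
M4 S561
G01 X94.892 Y158.743 F2483
G01 X119.327 Y147.790
G01 X145.996 Y123.609
M5
G0 X109.103 Y89.517
M4 S561
G01 X101.793 Y55.724 F2483
G01 X71.923 Y54.531
G01 X103.132 Y94.179
G01 X99.346 Y46.975
G01 X48.133 Y98.789
G01 X109.103 Y89.517
M5
G0 X61.805 Y102.487
M4 S561
G01 X91.914 Y105.957 F2483
G01 X122.488 Y124.723
G01 X153.525 Y158.787
M5
G0 X0.000 Y0.000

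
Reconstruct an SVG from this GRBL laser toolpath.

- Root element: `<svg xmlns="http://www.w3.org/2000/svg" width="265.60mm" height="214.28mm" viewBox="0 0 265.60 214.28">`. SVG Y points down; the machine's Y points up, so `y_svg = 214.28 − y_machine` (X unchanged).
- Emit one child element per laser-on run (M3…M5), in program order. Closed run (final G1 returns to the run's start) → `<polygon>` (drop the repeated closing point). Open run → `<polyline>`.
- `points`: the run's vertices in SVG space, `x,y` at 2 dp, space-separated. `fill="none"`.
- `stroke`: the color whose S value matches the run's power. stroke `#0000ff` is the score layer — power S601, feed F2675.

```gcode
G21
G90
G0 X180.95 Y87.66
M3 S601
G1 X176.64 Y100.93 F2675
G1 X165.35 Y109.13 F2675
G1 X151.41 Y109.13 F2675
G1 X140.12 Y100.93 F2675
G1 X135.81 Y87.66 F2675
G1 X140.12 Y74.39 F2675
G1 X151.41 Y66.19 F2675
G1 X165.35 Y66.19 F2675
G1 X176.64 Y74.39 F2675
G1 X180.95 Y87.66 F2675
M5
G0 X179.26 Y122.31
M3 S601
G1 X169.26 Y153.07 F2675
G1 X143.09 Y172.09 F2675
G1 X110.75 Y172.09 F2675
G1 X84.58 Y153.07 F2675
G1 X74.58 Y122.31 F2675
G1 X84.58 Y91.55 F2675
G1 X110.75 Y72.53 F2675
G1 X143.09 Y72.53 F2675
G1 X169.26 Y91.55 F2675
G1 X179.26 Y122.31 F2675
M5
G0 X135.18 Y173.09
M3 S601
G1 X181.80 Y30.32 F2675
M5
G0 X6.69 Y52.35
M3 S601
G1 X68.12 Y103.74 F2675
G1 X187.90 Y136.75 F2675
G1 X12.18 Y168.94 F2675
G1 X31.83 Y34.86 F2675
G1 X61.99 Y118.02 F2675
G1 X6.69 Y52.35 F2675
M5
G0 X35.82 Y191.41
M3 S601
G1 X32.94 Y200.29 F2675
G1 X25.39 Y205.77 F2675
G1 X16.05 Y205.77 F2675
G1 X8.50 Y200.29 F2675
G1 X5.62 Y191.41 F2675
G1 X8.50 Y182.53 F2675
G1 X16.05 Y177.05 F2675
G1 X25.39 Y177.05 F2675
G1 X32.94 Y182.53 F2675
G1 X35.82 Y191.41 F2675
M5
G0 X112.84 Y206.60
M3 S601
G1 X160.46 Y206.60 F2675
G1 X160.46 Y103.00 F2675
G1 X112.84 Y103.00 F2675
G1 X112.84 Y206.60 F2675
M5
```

y_svg = 214.28 − y_m. Every run uses S601, so all elements get stroke `#0000ff` (score).

[1] closed run; points: 180.95,126.62 176.64,113.35 165.35,105.15 151.41,105.15 140.12,113.35 135.81,126.62 140.12,139.89 151.41,148.09 165.35,148.09 176.64,139.89

[2] closed run; points: 179.26,91.97 169.26,61.21 143.09,42.19 110.75,42.19 84.58,61.21 74.58,91.97 84.58,122.73 110.75,141.75 143.09,141.75 169.26,122.73

[3] open run; points: 135.18,41.19 181.80,183.96

[4] closed run; points: 6.69,161.93 68.12,110.54 187.90,77.53 12.18,45.34 31.83,179.42 61.99,96.26

[5] closed run; points: 35.82,22.87 32.94,13.99 25.39,8.51 16.05,8.51 8.50,13.99 5.62,22.87 8.50,31.75 16.05,37.23 25.39,37.23 32.94,31.75

[6] closed run; points: 112.84,7.68 160.46,7.68 160.46,111.28 112.84,111.28

<svg xmlns="http://www.w3.org/2000/svg" width="265.60mm" height="214.28mm" viewBox="0 0 265.60 214.28">
  <polygon points="180.95,126.62 176.64,113.35 165.35,105.15 151.41,105.15 140.12,113.35 135.81,126.62 140.12,139.89 151.41,148.09 165.35,148.09 176.64,139.89" fill="none" stroke="#0000ff"/>
  <polygon points="179.26,91.97 169.26,61.21 143.09,42.19 110.75,42.19 84.58,61.21 74.58,91.97 84.58,122.73 110.75,141.75 143.09,141.75 169.26,122.73" fill="none" stroke="#0000ff"/>
  <polyline points="135.18,41.19 181.80,183.96" fill="none" stroke="#0000ff"/>
  <polygon points="6.69,161.93 68.12,110.54 187.90,77.53 12.18,45.34 31.83,179.42 61.99,96.26" fill="none" stroke="#0000ff"/>
  <polygon points="35.82,22.87 32.94,13.99 25.39,8.51 16.05,8.51 8.50,13.99 5.62,22.87 8.50,31.75 16.05,37.23 25.39,37.23 32.94,31.75" fill="none" stroke="#0000ff"/>
  <polygon points="112.84,7.68 160.46,7.68 160.46,111.28 112.84,111.28" fill="none" stroke="#0000ff"/>
</svg>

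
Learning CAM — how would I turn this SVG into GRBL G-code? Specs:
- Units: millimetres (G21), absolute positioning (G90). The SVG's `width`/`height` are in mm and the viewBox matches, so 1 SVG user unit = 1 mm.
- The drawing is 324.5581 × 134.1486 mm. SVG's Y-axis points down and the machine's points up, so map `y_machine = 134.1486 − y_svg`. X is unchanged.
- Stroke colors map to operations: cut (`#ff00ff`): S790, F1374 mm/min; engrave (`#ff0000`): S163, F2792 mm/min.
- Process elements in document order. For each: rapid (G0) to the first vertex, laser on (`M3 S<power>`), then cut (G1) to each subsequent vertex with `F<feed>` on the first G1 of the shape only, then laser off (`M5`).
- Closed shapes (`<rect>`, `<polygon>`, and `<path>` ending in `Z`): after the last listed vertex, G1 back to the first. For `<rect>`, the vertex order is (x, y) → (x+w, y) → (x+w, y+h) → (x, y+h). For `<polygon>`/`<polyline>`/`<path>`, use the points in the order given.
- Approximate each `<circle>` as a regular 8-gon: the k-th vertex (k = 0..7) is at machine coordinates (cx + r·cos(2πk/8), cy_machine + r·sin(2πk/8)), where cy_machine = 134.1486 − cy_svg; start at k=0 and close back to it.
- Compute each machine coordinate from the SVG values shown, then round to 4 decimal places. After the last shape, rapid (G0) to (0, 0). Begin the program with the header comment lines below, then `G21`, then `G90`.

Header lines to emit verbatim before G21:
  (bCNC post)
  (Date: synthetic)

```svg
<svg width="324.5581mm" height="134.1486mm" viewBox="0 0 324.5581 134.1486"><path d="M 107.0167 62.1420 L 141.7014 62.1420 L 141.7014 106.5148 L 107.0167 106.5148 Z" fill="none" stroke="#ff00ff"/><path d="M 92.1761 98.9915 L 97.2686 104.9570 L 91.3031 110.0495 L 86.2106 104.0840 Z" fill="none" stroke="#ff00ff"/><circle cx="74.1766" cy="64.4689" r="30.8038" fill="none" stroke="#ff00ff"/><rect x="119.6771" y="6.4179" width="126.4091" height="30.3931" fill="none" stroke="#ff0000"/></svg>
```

1 u = 1 mm; y_m = 134.1486 − y.

[1] `<path>` rectangle, #ff00ff→cut S790 F1374: (107.0167,72.0066) → (141.7014,72.0066) → (141.7014,27.6338) → (107.0167,27.6338) → (107.0167,72.0066) (closed)

[2] `<path>` regular polygon, #ff00ff→cut S790 F1374: (92.1761,35.1571) → (97.2686,29.1916) → (91.3031,24.0991) → (86.2106,30.0646) → (92.1761,35.1571) (closed)

[3] `<circle>` circle, #ff00ff→cut S790 F1374: (104.9804,69.6797) → (95.9582,91.4613) → (74.1766,100.4835) → (52.3950,91.4613) → (43.3728,69.6797) → (52.3950,47.8981) → (74.1766,38.8759) → (95.9582,47.8981) → (104.9804,69.6797) (closed)

[4] `<rect>` rectangle, #ff0000→engrave S163 F2792: (119.6771,127.7307) → (246.0862,127.7307) → (246.0862,97.3376) → (119.6771,97.3376) → (119.6771,127.7307) (closed)

(bCNC post)
(Date: synthetic)
G21
G90
G0 X107.0167 Y72.0066
M3 S790
G1 X141.7014 Y72.0066 F1374
G1 X141.7014 Y27.6338
G1 X107.0167 Y27.6338
G1 X107.0167 Y72.0066
M5
G0 X92.1761 Y35.1571
M3 S790
G1 X97.2686 Y29.1916 F1374
G1 X91.3031 Y24.0991
G1 X86.2106 Y30.0646
G1 X92.1761 Y35.1571
M5
G0 X104.9804 Y69.6797
M3 S790
G1 X95.9582 Y91.4613 F1374
G1 X74.1766 Y100.4835
G1 X52.3950 Y91.4613
G1 X43.3728 Y69.6797
G1 X52.3950 Y47.8981
G1 X74.1766 Y38.8759
G1 X95.9582 Y47.8981
G1 X104.9804 Y69.6797
M5
G0 X119.6771 Y127.7307
M3 S163
G1 X246.0862 Y127.7307 F2792
G1 X246.0862 Y97.3376
G1 X119.6771 Y97.3376
G1 X119.6771 Y127.7307
M5
G0 X0.0000 Y0.0000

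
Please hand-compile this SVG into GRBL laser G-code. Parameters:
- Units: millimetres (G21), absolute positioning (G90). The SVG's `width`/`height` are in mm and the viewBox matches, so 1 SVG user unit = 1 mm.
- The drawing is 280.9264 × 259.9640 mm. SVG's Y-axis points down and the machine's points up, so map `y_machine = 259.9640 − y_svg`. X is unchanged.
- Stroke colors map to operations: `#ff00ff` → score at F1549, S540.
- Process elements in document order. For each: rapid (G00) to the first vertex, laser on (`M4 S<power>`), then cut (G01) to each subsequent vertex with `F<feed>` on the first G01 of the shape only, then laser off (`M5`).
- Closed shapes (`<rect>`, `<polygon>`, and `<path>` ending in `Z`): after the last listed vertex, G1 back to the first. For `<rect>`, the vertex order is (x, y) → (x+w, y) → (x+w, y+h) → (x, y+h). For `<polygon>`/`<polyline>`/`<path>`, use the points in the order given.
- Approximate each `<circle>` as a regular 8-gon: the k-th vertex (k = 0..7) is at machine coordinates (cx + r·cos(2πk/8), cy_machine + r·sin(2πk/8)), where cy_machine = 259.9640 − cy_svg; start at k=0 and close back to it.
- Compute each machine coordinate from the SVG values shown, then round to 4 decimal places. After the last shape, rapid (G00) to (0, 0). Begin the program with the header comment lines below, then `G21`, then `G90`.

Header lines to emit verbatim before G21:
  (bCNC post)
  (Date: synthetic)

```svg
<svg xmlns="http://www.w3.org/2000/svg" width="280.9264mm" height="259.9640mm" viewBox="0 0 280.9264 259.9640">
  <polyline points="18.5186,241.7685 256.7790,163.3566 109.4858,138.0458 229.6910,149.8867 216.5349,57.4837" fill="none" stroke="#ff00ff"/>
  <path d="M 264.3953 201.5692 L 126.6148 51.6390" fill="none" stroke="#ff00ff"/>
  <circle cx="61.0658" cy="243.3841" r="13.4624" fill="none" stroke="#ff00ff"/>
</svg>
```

(bCNC post)
(Date: synthetic)
G21
G90
G00 X18.5186 Y18.1955
M4 S540
G01 X256.7790 Y96.6074 F1549
G01 X109.4858 Y121.9182
G01 X229.6910 Y110.0773
G01 X216.5349 Y202.4803
M5
G00 X264.3953 Y58.3948
M4 S540
G01 X126.6148 Y208.3250 F1549
M5
G00 X74.5282 Y16.5799
M4 S540
G01 X70.5852 Y26.0993 F1549
G01 X61.0658 Y30.0423
G01 X51.5464 Y26.0993
G01 X47.6034 Y16.5799
G01 X51.5464 Y7.0605
G01 X61.0658 Y3.1175
G01 X70.5852 Y7.0605
G01 X74.5282 Y16.5799
M5
G00 X0.0000 Y0.0000

1 u = 1 mm; y_m = 259.9640 − y.

[1] `<polyline>` open polyline, #ff00ff→score S540 F1549: (18.5186,18.1955) → (256.7790,96.6074) → (109.4858,121.9182) → (229.6910,110.0773) → (216.5349,202.4803)

[2] `<path>` line segment, #ff00ff→score S540 F1549: (264.3953,58.3948) → (126.6148,208.3250)

[3] `<circle>` circle, #ff00ff→score S540 F1549: (74.5282,16.5799) → (70.5852,26.0993) → (61.0658,30.0423) → (51.5464,26.0993) → (47.6034,16.5799) → (51.5464,7.0605) → (61.0658,3.1175) → (70.5852,7.0605) → (74.5282,16.5799) (closed)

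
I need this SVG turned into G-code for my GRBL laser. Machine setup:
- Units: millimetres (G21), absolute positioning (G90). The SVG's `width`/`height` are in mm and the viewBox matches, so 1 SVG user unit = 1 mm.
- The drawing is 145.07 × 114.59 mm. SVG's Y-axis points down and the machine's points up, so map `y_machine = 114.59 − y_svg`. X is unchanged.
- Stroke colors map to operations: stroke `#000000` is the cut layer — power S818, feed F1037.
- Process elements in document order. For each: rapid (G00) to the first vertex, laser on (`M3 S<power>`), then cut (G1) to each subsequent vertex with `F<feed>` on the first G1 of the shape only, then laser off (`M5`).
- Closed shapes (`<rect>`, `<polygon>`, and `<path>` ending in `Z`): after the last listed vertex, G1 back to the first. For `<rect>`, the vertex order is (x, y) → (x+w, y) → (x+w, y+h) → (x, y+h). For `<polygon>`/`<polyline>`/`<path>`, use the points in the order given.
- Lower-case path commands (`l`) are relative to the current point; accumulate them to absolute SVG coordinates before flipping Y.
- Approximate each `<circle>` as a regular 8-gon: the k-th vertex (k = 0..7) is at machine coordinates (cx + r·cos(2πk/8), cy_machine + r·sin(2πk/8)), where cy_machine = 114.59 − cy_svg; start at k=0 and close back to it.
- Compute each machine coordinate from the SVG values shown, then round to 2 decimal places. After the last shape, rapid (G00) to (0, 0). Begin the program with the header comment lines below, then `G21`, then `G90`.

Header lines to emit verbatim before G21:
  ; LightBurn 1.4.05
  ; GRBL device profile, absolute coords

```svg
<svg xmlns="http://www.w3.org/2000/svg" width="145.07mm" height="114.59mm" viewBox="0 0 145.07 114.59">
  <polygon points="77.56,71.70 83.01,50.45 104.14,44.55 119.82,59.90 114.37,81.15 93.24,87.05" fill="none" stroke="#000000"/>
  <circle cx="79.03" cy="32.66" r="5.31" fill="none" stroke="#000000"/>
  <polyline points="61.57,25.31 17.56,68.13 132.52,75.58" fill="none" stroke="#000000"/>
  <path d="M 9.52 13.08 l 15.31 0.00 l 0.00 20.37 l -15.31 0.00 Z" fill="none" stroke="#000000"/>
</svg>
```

; LightBurn 1.4.05
; GRBL device profile, absolute coords
G21
G90
G00 X77.56 Y42.89
M3 S818
G1 X83.01 Y64.14 F1037
G1 X104.14 Y70.04
G1 X119.82 Y54.69
G1 X114.37 Y33.44
G1 X93.24 Y27.54
G1 X77.56 Y42.89
M5
G00 X84.34 Y81.93
M3 S818
G1 X82.78 Y85.68 F1037
G1 X79.03 Y87.24
G1 X75.28 Y85.68
G1 X73.72 Y81.93
G1 X75.28 Y78.18
G1 X79.03 Y76.62
G1 X82.78 Y78.18
G1 X84.34 Y81.93
M5
G00 X61.57 Y89.28
M3 S818
G1 X17.56 Y46.46 F1037
G1 X132.52 Y39.01
M5
G00 X9.52 Y101.51
M3 S818
G1 X24.83 Y101.51 F1037
G1 X24.83 Y81.14
G1 X9.52 Y81.14
G1 X9.52 Y101.51
M5
G00 X0.00 Y0.00

viewBox `0 0 145.07 114.59` with mm width/height → 1 unit = 1 mm. Flip: y_m = 114.59 − y_svg.

**Shape 1** — `<polygon>` regular polygon, stroke `#000000` → cut (S818, F1037). Machine vertices: (77.56,42.89) → (83.01,64.14) → (104.14,70.04) → (119.82,54.69) → (114.37,33.44) → (93.24,27.54) → (77.56,42.89). Closed: final G1 returns to the first vertex.

**Shape 2** — `<circle>` circle, stroke `#000000` → cut (S818, F1037). Machine vertices: (84.34,81.93) → (82.78,85.68) → (79.03,87.24) → (75.28,85.68) → (73.72,81.93) → (75.28,78.18) → (79.03,76.62) → (82.78,78.18) → (84.34,81.93). Closed: final G1 returns to the first vertex.

**Shape 3** — `<polyline>` open polyline, stroke `#000000` → cut (S818, F1037). Machine vertices: (61.57,89.28) → (17.56,46.46) → (132.52,39.01). Open path.

**Shape 4** — `<path>` rectangle, stroke `#000000` → cut (S818, F1037). Machine vertices: (9.52,101.51) → (24.83,101.51) → (24.83,81.14) → (9.52,81.14) → (9.52,101.51). Closed: final G1 returns to the first vertex.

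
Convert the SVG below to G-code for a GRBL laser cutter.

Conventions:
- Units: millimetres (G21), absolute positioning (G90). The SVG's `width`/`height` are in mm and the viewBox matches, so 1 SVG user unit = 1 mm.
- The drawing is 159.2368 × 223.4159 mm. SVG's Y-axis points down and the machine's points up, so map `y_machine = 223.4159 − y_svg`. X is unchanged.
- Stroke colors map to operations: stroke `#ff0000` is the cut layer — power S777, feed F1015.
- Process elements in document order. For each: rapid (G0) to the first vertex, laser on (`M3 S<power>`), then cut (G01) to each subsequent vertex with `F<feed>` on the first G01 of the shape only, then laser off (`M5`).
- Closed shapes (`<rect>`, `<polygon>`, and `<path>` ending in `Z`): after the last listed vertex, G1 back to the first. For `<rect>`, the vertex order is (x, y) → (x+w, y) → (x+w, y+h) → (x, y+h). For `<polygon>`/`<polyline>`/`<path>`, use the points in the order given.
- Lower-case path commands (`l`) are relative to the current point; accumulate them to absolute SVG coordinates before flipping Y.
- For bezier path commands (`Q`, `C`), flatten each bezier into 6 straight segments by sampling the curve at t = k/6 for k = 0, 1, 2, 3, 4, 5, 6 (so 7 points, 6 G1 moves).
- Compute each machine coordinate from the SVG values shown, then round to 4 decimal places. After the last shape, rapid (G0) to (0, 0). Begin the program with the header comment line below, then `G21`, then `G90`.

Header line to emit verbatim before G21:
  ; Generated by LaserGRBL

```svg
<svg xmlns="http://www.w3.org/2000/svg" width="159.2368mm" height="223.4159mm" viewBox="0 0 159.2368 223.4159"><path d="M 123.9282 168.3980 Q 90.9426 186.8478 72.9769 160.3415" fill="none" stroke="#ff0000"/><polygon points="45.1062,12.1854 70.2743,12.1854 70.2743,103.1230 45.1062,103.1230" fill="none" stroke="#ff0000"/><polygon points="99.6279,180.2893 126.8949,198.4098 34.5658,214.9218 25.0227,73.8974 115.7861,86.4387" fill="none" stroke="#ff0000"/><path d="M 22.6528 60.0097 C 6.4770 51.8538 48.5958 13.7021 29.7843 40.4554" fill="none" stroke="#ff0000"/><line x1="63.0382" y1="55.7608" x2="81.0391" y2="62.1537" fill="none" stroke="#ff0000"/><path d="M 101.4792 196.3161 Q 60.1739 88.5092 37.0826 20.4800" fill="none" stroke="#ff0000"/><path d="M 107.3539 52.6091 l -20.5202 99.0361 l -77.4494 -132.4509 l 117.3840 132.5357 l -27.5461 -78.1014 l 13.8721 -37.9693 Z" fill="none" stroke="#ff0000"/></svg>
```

Since the viewBox matches the mm dimensions, user units are millimetres directly. The only transform is the Y-flip y_m = 223.4159 − y_svg.

Shape 1 is a quadratic bezier drawn with `<path>`. Its stroke #ff0000 means cut at S777, F1015. After flipping Y the toolpath is (123.9282,55.0179) → (113.3502,50.1167) → (103.6067,47.7132) → (94.6976,47.8071) → (86.6229,50.3987) → (79.3827,55.4877) → (72.9769,63.0744).

Shape 2 is a rectangle drawn with `<polygon>`. Its stroke #ff0000 means cut at S777, F1015. After flipping Y the toolpath is (45.1062,211.2305) → (70.2743,211.2305) → (70.2743,120.2929) → (45.1062,120.2929) → (45.1062,211.2305), returning to the start.

Shape 3 is a closed polygon drawn with `<polygon>`. Its stroke #ff0000 means cut at S777, F1015. After flipping Y the toolpath is (99.6279,43.1266) → (126.8949,25.0061) → (34.5658,8.4941) → (25.0227,149.5185) → (115.7861,136.9772) → (99.6279,43.1266), returning to the start.

Shape 4 is a cubic bezier drawn with `<path>`. Its stroke #ff0000 means cut at S777, F1015. After flipping Y the toolpath is (22.6528,163.4062) → (18.8708,169.5444) → (21.4928,178.0459) → (27.2069,186.2743) → (32.7014,191.5936) → (34.6645,191.3678) → (29.7843,182.9605).

Shape 5 is a line segment drawn with `<line>`. Its stroke #ff0000 means cut at S777, F1015. After flipping Y the toolpath is (63.0382,167.6551) → (81.0391,161.2622).

Shape 6 is a quadratic bezier drawn with `<path>`. Its stroke #ff0000 means cut at S777, F1015. After flipping Y the toolpath is (101.4792,27.0998) → (88.2167,61.9305) → (75.9661,94.5513) → (64.7274,124.9623) → (54.5006,153.1634) → (45.2856,179.1546) → (37.0826,202.9359).

Shape 7 is a closed polygon drawn with `<path>`. Its stroke #ff0000 means cut at S777, F1015. After flipping Y the toolpath is (107.3539,170.8068) → (86.8337,71.7707) → (9.3843,204.2216) → (126.7683,71.6859) → (99.2222,149.7873) → (113.0943,187.7566) → (107.3539,170.8068), returning to the start.

; Generated by LaserGRBL
G21
G90
G0 X123.9282 Y55.0179
M3 S777
G01 X113.3502 Y50.1167 F1015
G01 X103.6067 Y47.7132
G01 X94.6976 Y47.8071
G01 X86.6229 Y50.3987
G01 X79.3827 Y55.4877
G01 X72.9769 Y63.0744
M5
G0 X45.1062 Y211.2305
M3 S777
G01 X70.2743 Y211.2305 F1015
G01 X70.2743 Y120.2929
G01 X45.1062 Y120.2929
G01 X45.1062 Y211.2305
M5
G0 X99.6279 Y43.1266
M3 S777
G01 X126.8949 Y25.0061 F1015
G01 X34.5658 Y8.4941
G01 X25.0227 Y149.5185
G01 X115.7861 Y136.9772
G01 X99.6279 Y43.1266
M5
G0 X22.6528 Y163.4062
M3 S777
G01 X18.8708 Y169.5444 F1015
G01 X21.4928 Y178.0459
G01 X27.2069 Y186.2743
G01 X32.7014 Y191.5936
G01 X34.6645 Y191.3678
G01 X29.7843 Y182.9605
M5
G0 X63.0382 Y167.6551
M3 S777
G01 X81.0391 Y161.2622 F1015
M5
G0 X101.4792 Y27.0998
M3 S777
G01 X88.2167 Y61.9305 F1015
G01 X75.9661 Y94.5513
G01 X64.7274 Y124.9623
G01 X54.5006 Y153.1634
G01 X45.2856 Y179.1546
G01 X37.0826 Y202.9359
M5
G0 X107.3539 Y170.8068
M3 S777
G01 X86.8337 Y71.7707 F1015
G01 X9.3843 Y204.2216
G01 X126.7683 Y71.6859
G01 X99.2222 Y149.7873
G01 X113.0943 Y187.7566
G01 X107.3539 Y170.8068
M5
G0 X0.0000 Y0.0000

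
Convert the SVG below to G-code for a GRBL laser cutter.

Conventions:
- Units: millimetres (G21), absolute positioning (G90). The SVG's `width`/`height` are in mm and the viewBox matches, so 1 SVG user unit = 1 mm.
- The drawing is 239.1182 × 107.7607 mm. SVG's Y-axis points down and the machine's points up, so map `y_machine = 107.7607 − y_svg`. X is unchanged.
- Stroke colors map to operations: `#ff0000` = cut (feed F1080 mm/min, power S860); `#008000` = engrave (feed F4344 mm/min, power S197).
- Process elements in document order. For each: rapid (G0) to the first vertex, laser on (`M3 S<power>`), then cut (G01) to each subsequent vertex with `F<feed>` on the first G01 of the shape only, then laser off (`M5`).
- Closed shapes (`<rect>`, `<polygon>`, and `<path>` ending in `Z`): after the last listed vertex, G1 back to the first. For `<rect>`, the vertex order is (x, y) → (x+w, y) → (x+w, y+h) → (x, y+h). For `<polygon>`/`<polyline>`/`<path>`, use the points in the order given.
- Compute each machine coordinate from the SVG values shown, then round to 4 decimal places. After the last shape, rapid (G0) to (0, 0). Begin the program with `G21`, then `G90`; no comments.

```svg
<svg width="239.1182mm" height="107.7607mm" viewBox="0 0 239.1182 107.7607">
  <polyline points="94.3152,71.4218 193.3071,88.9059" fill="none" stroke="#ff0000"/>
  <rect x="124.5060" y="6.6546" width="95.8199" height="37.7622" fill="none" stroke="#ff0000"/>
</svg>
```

Since the viewBox matches the mm dimensions, user units are millimetres directly. The only transform is the Y-flip y_m = 107.7607 − y_svg.

Shape 1 is a line segment drawn with `<polyline>`. Its stroke #ff0000 means cut at S860, F1080. After flipping Y the toolpath is (94.3152,36.3389) → (193.3071,18.8548).

Shape 2 is a rectangle drawn with `<rect>`. Its stroke #ff0000 means cut at S860, F1080. After flipping Y the toolpath is (124.5060,101.1061) → (220.3259,101.1061) → (220.3259,63.3439) → (124.5060,63.3439) → (124.5060,101.1061), returning to the start.

G21
G90
G0 X94.3152 Y36.3389
M3 S860
G01 X193.3071 Y18.8548 F1080
M5
G0 X124.5060 Y101.1061
M3 S860
G01 X220.3259 Y101.1061 F1080
G01 X220.3259 Y63.3439
G01 X124.5060 Y63.3439
G01 X124.5060 Y101.1061
M5
G0 X0.0000 Y0.0000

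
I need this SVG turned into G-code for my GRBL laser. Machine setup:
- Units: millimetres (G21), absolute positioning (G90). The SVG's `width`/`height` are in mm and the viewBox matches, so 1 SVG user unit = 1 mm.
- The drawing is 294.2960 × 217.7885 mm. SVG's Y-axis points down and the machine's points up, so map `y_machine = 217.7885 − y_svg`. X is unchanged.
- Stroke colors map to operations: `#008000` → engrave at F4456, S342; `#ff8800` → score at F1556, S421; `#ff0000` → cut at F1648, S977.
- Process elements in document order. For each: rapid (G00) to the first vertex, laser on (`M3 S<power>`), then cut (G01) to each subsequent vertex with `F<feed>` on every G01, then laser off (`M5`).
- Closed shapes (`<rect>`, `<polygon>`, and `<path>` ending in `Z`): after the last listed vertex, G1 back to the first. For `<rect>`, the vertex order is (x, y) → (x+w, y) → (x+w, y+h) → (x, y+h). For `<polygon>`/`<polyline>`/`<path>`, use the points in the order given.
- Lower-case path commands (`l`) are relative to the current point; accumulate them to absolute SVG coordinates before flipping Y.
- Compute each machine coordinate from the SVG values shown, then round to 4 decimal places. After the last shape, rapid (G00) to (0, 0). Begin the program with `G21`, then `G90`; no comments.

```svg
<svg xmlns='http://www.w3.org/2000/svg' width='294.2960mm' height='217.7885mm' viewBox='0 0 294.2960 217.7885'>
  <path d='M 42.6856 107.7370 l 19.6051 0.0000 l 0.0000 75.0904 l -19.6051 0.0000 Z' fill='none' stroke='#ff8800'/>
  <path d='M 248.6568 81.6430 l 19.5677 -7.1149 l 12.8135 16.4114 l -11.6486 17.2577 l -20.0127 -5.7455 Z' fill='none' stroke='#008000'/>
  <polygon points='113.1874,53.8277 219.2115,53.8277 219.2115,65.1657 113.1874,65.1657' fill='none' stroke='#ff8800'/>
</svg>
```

1 u = 1 mm; y_m = 217.7885 − y.

[1] `<path>` rectangle, #ff8800→score S421 F1556: (42.6856,110.0515) → (62.2907,110.0515) → (62.2907,34.9611) → (42.6856,34.9611) → (42.6856,110.0515) (closed)

[2] `<path>` regular polygon, #008000→engrave S342 F4456: (248.6568,136.1455) → (268.2245,143.2604) → (281.0380,126.8490) → (269.3894,109.5913) → (249.3767,115.3368) → (248.6568,136.1455) (closed)

[3] `<polygon>` rectangle, #ff8800→score S421 F1556: (113.1874,163.9608) → (219.2115,163.9608) → (219.2115,152.6228) → (113.1874,152.6228) → (113.1874,163.9608) (closed)

G21
G90
G00 X42.6856 Y110.0515
M3 S421
G01 X62.2907 Y110.0515 F1556
G01 X62.2907 Y34.9611 F1556
G01 X42.6856 Y34.9611 F1556
G01 X42.6856 Y110.0515 F1556
M5
G00 X248.6568 Y136.1455
M3 S342
G01 X268.2245 Y143.2604 F4456
G01 X281.0380 Y126.8490 F4456
G01 X269.3894 Y109.5913 F4456
G01 X249.3767 Y115.3368 F4456
G01 X248.6568 Y136.1455 F4456
M5
G00 X113.1874 Y163.9608
M3 S421
G01 X219.2115 Y163.9608 F1556
G01 X219.2115 Y152.6228 F1556
G01 X113.1874 Y152.6228 F1556
G01 X113.1874 Y163.9608 F1556
M5
G00 X0.0000 Y0.0000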